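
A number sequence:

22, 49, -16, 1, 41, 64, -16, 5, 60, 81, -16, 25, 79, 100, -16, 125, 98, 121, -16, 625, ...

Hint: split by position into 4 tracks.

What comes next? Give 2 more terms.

117, 144

Split by position mod 4 into 4 tracks.
Track A: 22, 41, 60, 79, 98. Linear: a_n = 3 + 19·n.
Track B: 49, 64, 81, 100, 121. Perfect squares starting at 7².
Track C: -16, -16, -16, -16, -16. Constant -16.
Track D: 1, 5, 25, 125, 625. Powers 5^0, 5^1, 5^2, ….
The 21st slot belongs to track A; its 6th term is 117.
Position 22 falls in track B as its term 6, giving 144.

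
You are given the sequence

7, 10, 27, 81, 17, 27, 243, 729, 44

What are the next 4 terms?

Reading positions in blocks of 4 reveals the pattern AABB — 2 tracks woven together.
Subsequence A: 7, 10, 17, 27, 44. Fibonacci-style (each term is the sum of the two before it).
Subsequence B: 27, 81, 243, 729. Successive powers of 3.
The 10th slot belongs to subsequence A; its 6th term is 71.
Position 11 falls in subsequence B as its term 5, giving 2187.
The 12th slot belongs to subsequence B; its 6th term is 6561.
The 13th slot belongs to subsequence A; its 7th term is 115.

71, 2187, 6561, 115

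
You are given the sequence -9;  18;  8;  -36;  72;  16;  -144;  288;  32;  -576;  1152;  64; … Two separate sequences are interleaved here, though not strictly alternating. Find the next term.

Positions follow the repeating pattern AAB; grouping by letter gives 2 tracks.
Track A = -9, 18, -36, 72, -144, 288, -576, 1152: multiplying by -2 each time.
Track B = 8, 16, 32, 64: successive powers of 2.
Term 13 comes from track A (its 9th entry): -2304.

-2304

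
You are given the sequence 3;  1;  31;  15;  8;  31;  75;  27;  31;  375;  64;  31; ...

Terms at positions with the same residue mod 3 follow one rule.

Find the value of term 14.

Split by position mod 3: positions 1, 4, 7, … form one track, and each other residue class forms its own.
Subsequence A: 3, 15, 75, 375 — geometric, ×5 each step.
Subsequence B: 1, 8, 27, 64 — the cubes 1³, 2³, 3³, ….
Subsequence C: 31, 31, 31, 31 — always 31.
Term 14 comes from subsequence B (its 5th entry): 125.

125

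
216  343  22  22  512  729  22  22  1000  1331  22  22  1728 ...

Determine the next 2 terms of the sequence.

The slot pattern repeats as AABB (period 4), so there are 2 interleaved tracks.
Stream A: 216, 343, 512, 729, 1000, 1331, 1728 (consecutive cubes n³ from n = 6).
Stream B: 22, 22, 22, 22, 22, 22 (always 22).
The 14th slot belongs to stream A; its 8th term is 2197.
Position 15 falls in stream B as its term 7, giving 22.

2197, 22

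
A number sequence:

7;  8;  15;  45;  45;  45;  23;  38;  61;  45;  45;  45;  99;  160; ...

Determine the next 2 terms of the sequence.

259, 45

Reading positions in blocks of 6 reveals the pattern AAABBB — 2 tracks woven together.
Stream A is 7, 8, 15, 23, 38, 61, 99, 160, which is each term equals the sum of the previous two.
Stream B is 45, 45, 45, 45, 45, 45, which is always 45.
The 15th slot belongs to stream A; its 9th term is 259.
Position 16 → stream B, term 7 = 45.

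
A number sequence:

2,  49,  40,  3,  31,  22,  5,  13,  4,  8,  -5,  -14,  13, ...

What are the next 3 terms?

Reading positions in blocks of 3 reveals the pattern ABB — 2 tracks woven together.
Subsequence A is 2, 3, 5, 8, 13, which is Fibonacci-style (each term is the sum of the two before it).
Subsequence B is 49, 40, 31, 22, 13, 4, -5, -14, which is arithmetic with common difference −9.
Position 14 → subsequence B, term 9 = -23.
Term 15 comes from subsequence B (its 10th entry): -32.
The 16th slot belongs to subsequence A; its 6th term is 21.

-23, -32, 21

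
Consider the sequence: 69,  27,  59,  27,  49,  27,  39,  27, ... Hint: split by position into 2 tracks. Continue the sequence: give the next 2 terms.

29, 27

Split by position mod 2 into 2 tracks.
Stream A is 69, 59, 49, 39, which is linear: a_n = 79 − 10·n.
Stream B is 27, 27, 27, 27, which is constant 27.
The 9th slot belongs to stream A; its 5th term is 29.
Position 10 falls in stream B as its term 5, giving 27.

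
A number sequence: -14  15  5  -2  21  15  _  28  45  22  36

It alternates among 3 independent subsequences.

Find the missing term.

10

Taking every 3rd term gives 3 separate tracks.
Track A = -14, -2, ?, 22: arithmetic, step +12.
Track B = 15, 21, 28, 36: the triangular numbers T_5, T_6, ….
Track C = 5, 15, 45: geometric with ratio 3.
So the missing entry in track A is 10.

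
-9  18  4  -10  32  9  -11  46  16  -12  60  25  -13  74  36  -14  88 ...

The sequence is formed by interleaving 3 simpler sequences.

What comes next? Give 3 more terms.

Split by position mod 3 into 3 tracks.
Track A = -9, -10, -11, -12, -13, -14: subtracting 1 each time.
Track B = 18, 32, 46, 60, 74, 88: arithmetic with common difference +14.
Track C = 4, 9, 16, 25, 36: perfect squares starting at 2².
Term 18 comes from track C (its 6th entry): 49.
Position 19 falls in track A as its term 7, giving -15.
The 20th slot belongs to track B; its 7th term is 102.

49, -15, 102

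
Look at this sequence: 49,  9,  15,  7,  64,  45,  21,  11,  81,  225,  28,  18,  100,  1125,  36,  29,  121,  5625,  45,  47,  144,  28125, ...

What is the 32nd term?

199

Taking every 4th term gives 4 separate tracks.
Stream A: 49, 64, 81, 100, 121, 144 (consecutive squares n² from n = 7).
Stream B: 9, 45, 225, 1125, 5625, 28125 (multiplying by 5 each time).
Stream C: 15, 21, 28, 36, 45 (triangular numbers n(n+1)/2 for n = 5, 6, …).
Stream D: 7, 11, 18, 29, 47 (Fibonacci-style (each term is the sum of the two before it)).
The 32nd slot belongs to stream D; its 8th term is 199.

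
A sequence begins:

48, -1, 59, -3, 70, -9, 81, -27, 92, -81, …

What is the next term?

Odd-indexed and even-indexed terms follow separate rules.
Track A = 48, 59, 70, 81, 92: adding 11 each time.
Track B = -1, -3, -9, -27, -81: geometric, ×3 each step.
Position 11 → track A, term 6 = 103.

103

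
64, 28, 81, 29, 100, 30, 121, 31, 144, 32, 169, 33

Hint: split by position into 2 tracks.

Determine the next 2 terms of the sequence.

196, 34

Taking every 2nd term gives 2 separate tracks.
Track A: 64, 81, 100, 121, 144, 169. The squares 8², 9², 10², ….
Track B: 28, 29, 30, 31, 32, 33. Arithmetic with common difference +1.
Position 13 → track A, term 7 = 196.
Term 14 comes from track B (its 7th entry): 34.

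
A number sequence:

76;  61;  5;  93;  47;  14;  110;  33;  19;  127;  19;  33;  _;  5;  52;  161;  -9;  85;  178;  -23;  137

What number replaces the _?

144

Read the sequence 3 terms at a time; column i is its own pattern.
Stream A is 76, 93, 110, 127, ?, 161, 178, which is linear: a_n = 59 + 17·n.
Stream B is 61, 47, 33, 19, 5, -9, -23, which is linear: a_n = 75 − 14·n.
Stream C is 5, 14, 19, 33, 52, 85, 137, which is a Fibonacci-like recurrence a_n = a_{n-1} + a_{n-2}.
The gap is stream A's term 5; the rule gives 144.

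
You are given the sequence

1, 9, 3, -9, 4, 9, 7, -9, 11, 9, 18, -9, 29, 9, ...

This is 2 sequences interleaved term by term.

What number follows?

Positions 1, 3, 5, … form one subsequence and positions 2, 4, 6, … form another.
Stream A: 1, 3, 4, 7, 11, 18, 29 (each term equals the sum of the previous two).
Stream B: 9, -9, 9, -9, 9, -9, 9 (oscillating between 9 and -9).
Term 15 comes from stream A (its 8th entry): 47.

47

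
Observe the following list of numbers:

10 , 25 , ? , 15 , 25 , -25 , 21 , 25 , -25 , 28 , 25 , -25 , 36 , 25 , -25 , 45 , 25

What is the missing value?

-25

The slot pattern repeats as ABB (period 3), so there are 2 interleaved tracks.
Stream A: 10, 15, 21, 28, 36, 45 — triangular numbers n(n+1)/2 for n = 4, 5, ….
Stream B: 25, ?, 25, -25, 25, -25, 25, -25, 25, -25, 25 — alternating ±25.
The gap is stream B's term 2; the rule gives -25.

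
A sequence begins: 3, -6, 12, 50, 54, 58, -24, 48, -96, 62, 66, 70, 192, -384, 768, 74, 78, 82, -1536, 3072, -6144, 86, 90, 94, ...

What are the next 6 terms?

Reading positions in blocks of 6 reveals the pattern AAABBB — 2 tracks woven together.
Track A: 3, -6, 12, -24, 48, -96, 192, -384, 768, -1536, 3072, -6144 — geometric with ratio -2.
Track B: 50, 54, 58, 62, 66, 70, 74, 78, 82, 86, 90, 94 — arithmetic, step +4.
Term 25 comes from track A (its 13th entry): 12288.
Term 26 comes from track A (its 14th entry): -24576.
The 27th slot belongs to track A; its 15th term is 49152.
Position 28 → track B, term 13 = 98.
Term 29 comes from track B (its 14th entry): 102.
Position 30 falls in track B as its term 15, giving 106.

12288, -24576, 49152, 98, 102, 106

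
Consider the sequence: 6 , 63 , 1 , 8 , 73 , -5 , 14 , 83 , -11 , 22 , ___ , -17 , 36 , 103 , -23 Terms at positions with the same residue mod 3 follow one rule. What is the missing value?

Split by position mod 3 into 3 tracks.
Track A: 6, 8, 14, 22, 36 (Fibonacci-style (each term is the sum of the two before it)).
Track B: 63, 73, 83, ?, 103 (arithmetic, step +10).
Track C: 1, -5, -11, -17, -23 (arithmetic, step −6).
Filling track B at index 4 by its rule yields 93.

93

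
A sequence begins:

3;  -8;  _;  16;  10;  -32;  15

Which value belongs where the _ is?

Split by position mod 2 into 2 tracks.
Subsequence A: 3, ?, 10, 15 — triangular numbers starting at T_2.
Subsequence B: -8, 16, -32 — a geometric progression (common ratio -2).
Filling subsequence A at index 2 by its rule yields 6.

6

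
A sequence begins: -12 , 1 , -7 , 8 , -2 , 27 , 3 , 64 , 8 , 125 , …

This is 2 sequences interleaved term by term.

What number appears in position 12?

216

Split by position mod 2 into 2 tracks.
Track A: -12, -7, -2, 3, 8 (arithmetic with common difference +5).
Track B: 1, 8, 27, 64, 125 (perfect cubes starting at 1³).
Position 12 falls in track B as its term 6, giving 216.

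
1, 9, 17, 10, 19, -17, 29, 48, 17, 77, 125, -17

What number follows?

202

Positions follow the repeating pattern AAB; grouping by letter gives 2 tracks.
Subsequence A: 1, 9, 10, 19, 29, 48, 77, 125 (Fibonacci-style (each term is the sum of the two before it)).
Subsequence B: 17, -17, 17, -17 (the oscillation 17·(−1)^(n+1)).
The 13th slot belongs to subsequence A; its 9th term is 202.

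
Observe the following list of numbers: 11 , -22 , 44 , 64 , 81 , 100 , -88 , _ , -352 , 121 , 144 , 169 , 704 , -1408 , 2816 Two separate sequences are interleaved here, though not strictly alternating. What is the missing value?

Reading positions in blocks of 6 reveals the pattern AAABBB — 2 tracks woven together.
Track A: 11, -22, 44, -88, ?, -352, 704, -1408, 2816. Geometric, ×-2 each step.
Track B: 64, 81, 100, 121, 144, 169. Perfect squares starting at 8².
So the missing entry in track A is 176.

176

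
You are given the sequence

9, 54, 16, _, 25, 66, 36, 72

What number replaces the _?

Taking every 2nd term gives 2 separate tracks.
Track A = 9, 16, 25, 36: consecutive squares n² from n = 3.
Track B = 54, ?, 66, 72: adding 6 each time.
Track B's pattern makes the blank 60.

60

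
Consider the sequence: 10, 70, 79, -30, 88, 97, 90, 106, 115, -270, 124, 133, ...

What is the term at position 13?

810

Reading positions in blocks of 3 reveals the pattern ABB — 2 tracks woven together.
Subsequence A = 10, -30, 90, -270: a geometric progression (common ratio -3).
Subsequence B = 70, 79, 88, 97, 106, 115, 124, 133: arithmetic, step +9.
Term 13 comes from subsequence A (its 5th entry): 810.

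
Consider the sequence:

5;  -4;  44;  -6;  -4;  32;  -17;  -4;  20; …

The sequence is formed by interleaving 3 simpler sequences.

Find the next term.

Split by position mod 3 into 3 tracks.
Subsequence A: 5, -6, -17. Arithmetic with common difference −11.
Subsequence B: -4, -4, -4. The constant sequence -4.
Subsequence C: 44, 32, 20. Subtracting 12 each time.
Term 10 comes from subsequence A (its 4th entry): -28.

-28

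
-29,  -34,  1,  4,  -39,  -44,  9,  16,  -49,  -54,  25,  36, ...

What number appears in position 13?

Reading positions in blocks of 4 reveals the pattern AABB — 2 tracks woven together.
Stream A: -29, -34, -39, -44, -49, -54. Linear: a_n = -24 − 5·n.
Stream B: 1, 4, 9, 16, 25, 36. The squares 1², 2², 3², ….
Term 13 comes from stream A (its 7th entry): -59.

-59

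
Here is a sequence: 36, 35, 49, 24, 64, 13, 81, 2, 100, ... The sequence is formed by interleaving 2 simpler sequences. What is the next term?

-9

Positions 1, 3, 5, … form one subsequence and positions 2, 4, 6, … form another.
Subsequence A: 36, 49, 64, 81, 100. Consecutive squares n² from n = 6.
Subsequence B: 35, 24, 13, 2. Subtracting 11 each time.
Position 10 → subsequence B, term 5 = -9.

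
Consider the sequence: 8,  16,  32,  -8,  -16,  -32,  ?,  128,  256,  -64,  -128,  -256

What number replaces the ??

64

Positions follow the repeating pattern AAABBB; grouping by letter gives 2 tracks.
Track A: 8, 16, 32, ?, 128, 256. Successive powers of 2.
Track B: -8, -16, -32, -64, -128, -256. A geometric progression (common ratio 2).
Filling track A at index 4 by its rule yields 64.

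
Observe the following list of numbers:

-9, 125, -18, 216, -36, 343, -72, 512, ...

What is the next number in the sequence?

-144

Split by position mod 2 into 2 tracks.
Track A: -9, -18, -36, -72. A geometric progression (common ratio 2).
Track B: 125, 216, 343, 512. The cubes 5³, 6³, 7³, ….
Position 9 → track A, term 5 = -144.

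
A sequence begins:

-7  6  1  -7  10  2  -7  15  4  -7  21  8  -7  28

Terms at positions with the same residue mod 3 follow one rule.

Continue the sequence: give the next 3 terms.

16, -7, 36

Split by position mod 3 into 3 tracks.
Stream A is -7, -7, -7, -7, -7, which is constant -7.
Stream B is 6, 10, 15, 21, 28, which is triangular numbers n(n+1)/2 for n = 3, 4, ….
Stream C is 1, 2, 4, 8, which is powers of 2.
The 15th slot belongs to stream C; its 5th term is 16.
Position 16 → stream A, term 6 = -7.
The 17th slot belongs to stream B; its 6th term is 36.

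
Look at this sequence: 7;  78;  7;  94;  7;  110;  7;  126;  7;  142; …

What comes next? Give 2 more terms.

7, 158

Split by position mod 2 into 2 tracks.
Stream A is 7, 7, 7, 7, 7, which is always 7.
Stream B is 78, 94, 110, 126, 142, which is arithmetic, step +16.
Term 11 comes from stream A (its 6th entry): 7.
Term 12 comes from stream B (its 6th entry): 158.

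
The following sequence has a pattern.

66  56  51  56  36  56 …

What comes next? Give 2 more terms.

The terms cycle through 2 interleaved subsequences.
Stream A: 66, 51, 36 (linear: a_n = 81 − 15·n).
Stream B: 56, 56, 56 (always 56).
Position 7 → stream A, term 4 = 21.
Position 8 falls in stream B as its term 4, giving 56.

21, 56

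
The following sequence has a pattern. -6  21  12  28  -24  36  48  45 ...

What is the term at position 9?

-96

Positions 1, 3, 5, … form one subsequence and positions 2, 4, 6, … form another.
Track A = -6, 12, -24, 48: multiplying by -2 each time.
Track B = 21, 28, 36, 45: the triangular numbers T_6, T_7, ….
Position 9 falls in track A as its term 5, giving -96.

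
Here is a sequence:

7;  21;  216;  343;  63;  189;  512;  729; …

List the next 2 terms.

567, 1701

The slot pattern repeats as AABB (period 4), so there are 2 interleaved tracks.
Stream A is 7, 21, 63, 189, which is multiplying by 3 each time.
Stream B is 216, 343, 512, 729, which is consecutive cubes n³ from n = 6.
Position 9 falls in stream A as its term 5, giving 567.
Position 10 falls in stream A as its term 6, giving 1701.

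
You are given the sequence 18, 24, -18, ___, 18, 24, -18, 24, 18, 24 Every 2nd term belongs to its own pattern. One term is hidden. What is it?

24

Positions 1, 3, 5, … form one subsequence and positions 2, 4, 6, … form another.
Stream A = 18, -18, 18, -18, 18: alternating ±18.
Stream B = 24, ?, 24, 24, 24: the constant sequence 24.
Stream B's pattern makes the blank 24.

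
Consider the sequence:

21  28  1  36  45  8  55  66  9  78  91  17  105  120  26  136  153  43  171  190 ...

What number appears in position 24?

Reading positions in blocks of 3 reveals the pattern AAB — 2 tracks woven together.
Stream A: 21, 28, 36, 45, 55, 66, 78, 91, 105, 120, 136, 153, 171, 190 (triangular numbers n(n+1)/2 for n = 6, 7, …).
Stream B: 1, 8, 9, 17, 26, 43 (each term equals the sum of the previous two).
Position 24 → stream B, term 8 = 112.

112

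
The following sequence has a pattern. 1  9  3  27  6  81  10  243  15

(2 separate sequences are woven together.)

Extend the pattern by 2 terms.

729, 21

Odd-indexed and even-indexed terms follow separate rules.
Track A: 1, 3, 6, 10, 15. Triangular numbers starting at T_1.
Track B: 9, 27, 81, 243. Powers 3^2, 3^3, 3^4, ….
Position 10 → track B, term 5 = 729.
Position 11 falls in track A as its term 6, giving 21.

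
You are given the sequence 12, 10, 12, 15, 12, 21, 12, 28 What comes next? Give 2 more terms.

The terms cycle through 2 interleaved subsequences.
Stream A = 12, 12, 12, 12: always 12.
Stream B = 10, 15, 21, 28: triangular numbers n(n+1)/2 for n = 4, 5, ….
Position 9 falls in stream A as its term 5, giving 12.
Position 10 falls in stream B as its term 5, giving 36.

12, 36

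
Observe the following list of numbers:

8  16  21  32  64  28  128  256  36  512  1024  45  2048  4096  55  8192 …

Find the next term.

16384

The slot pattern repeats as AAB (period 3), so there are 2 interleaved tracks.
Track A: 8, 16, 32, 64, 128, 256, 512, 1024, 2048, 4096, 8192 (multiplying by 2 each time).
Track B: 21, 28, 36, 45, 55 (triangular numbers starting at T_6).
The 17th slot belongs to track A; its 12th term is 16384.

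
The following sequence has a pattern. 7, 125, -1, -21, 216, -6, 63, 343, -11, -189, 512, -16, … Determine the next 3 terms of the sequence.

Split by position mod 3: positions 1, 4, 7, … form one track, and each other residue class forms its own.
Subsequence A: 7, -21, 63, -189. Geometric, ×-3 each step.
Subsequence B: 125, 216, 343, 512. The cubes 5³, 6³, 7³, ….
Subsequence C: -1, -6, -11, -16. Arithmetic, step −5.
Position 13 → subsequence A, term 5 = 567.
Position 14 falls in subsequence B as its term 5, giving 729.
Position 15 falls in subsequence C as its term 5, giving -21.

567, 729, -21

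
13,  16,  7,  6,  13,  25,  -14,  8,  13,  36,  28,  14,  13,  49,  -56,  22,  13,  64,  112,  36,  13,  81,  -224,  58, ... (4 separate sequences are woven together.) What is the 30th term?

121

Taking every 4th term gives 4 separate tracks.
Subsequence A: 13, 13, 13, 13, 13, 13 (the constant sequence 13).
Subsequence B: 16, 25, 36, 49, 64, 81 (perfect squares starting at 4²).
Subsequence C: 7, -14, 28, -56, 112, -224 (multiplying by -2 each time).
Subsequence D: 6, 8, 14, 22, 36, 58 (each term equals the sum of the previous two).
Position 30 → subsequence B, term 8 = 121.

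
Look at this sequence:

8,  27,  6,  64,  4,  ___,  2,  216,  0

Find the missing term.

125

The terms cycle through 2 interleaved subsequences.
Stream A: 8, 6, 4, 2, 0. Arithmetic with common difference −2.
Stream B: 27, 64, ?, 216. Consecutive cubes n³ from n = 3.
The gap is stream B's term 3; the rule gives 125.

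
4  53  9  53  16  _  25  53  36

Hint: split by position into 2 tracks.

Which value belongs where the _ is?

Taking every 2nd term gives 2 separate tracks.
Track A: 4, 9, 16, 25, 36. Perfect squares starting at 2².
Track B: 53, 53, ?, 53. The constant sequence 53.
So the missing entry in track B is 53.

53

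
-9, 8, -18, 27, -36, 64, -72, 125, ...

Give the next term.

Odd-indexed and even-indexed terms follow separate rules.
Track A = -9, -18, -36, -72: a geometric progression (common ratio 2).
Track B = 8, 27, 64, 125: the cubes 2³, 3³, 4³, ….
The 9th slot belongs to track A; its 5th term is -144.

-144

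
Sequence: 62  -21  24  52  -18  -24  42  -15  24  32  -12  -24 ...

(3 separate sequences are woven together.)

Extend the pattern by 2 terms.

22, -9

Split by position mod 3 into 3 tracks.
Track A = 62, 52, 42, 32: arithmetic with common difference −10.
Track B = -21, -18, -15, -12: linear: a_n = -24 + 3·n.
Track C = 24, -24, 24, -24: the oscillation 24·(−1)^(n+1).
The 13th slot belongs to track A; its 5th term is 22.
Term 14 comes from track B (its 5th entry): -9.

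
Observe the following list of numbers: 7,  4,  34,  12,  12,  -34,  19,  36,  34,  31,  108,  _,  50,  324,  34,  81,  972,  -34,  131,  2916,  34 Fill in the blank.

Taking every 3rd term gives 3 separate tracks.
Track A: 7, 12, 19, 31, 50, 81, 131. A Fibonacci-like recurrence a_n = a_{n-1} + a_{n-2}.
Track B: 4, 12, 36, 108, 324, 972, 2916. Geometric with ratio 3.
Track C: 34, -34, 34, ?, 34, -34, 34. Oscillating between 34 and -34.
The gap is track C's term 4; the rule gives -34.

-34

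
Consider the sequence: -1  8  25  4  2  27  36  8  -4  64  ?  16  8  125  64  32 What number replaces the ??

49

Split by position mod 4: positions 1, 5, 9, … form one track, and each other residue class forms its own.
Track A: -1, 2, -4, 8. Multiplying by -2 each time.
Track B: 8, 27, 64, 125. The cubes 2³, 3³, 4³, ….
Track C: 25, 36, ?, 64. Consecutive squares n² from n = 5.
Track D: 4, 8, 16, 32. Powers 2^2, 2^3, 2^4, ….
So the missing entry in track C is 49.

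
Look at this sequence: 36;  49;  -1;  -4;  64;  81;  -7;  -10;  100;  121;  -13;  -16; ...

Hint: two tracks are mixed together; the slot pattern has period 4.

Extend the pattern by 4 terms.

Reading positions in blocks of 4 reveals the pattern AABB — 2 tracks woven together.
Track A: 36, 49, 64, 81, 100, 121 — the squares 6², 7², 8², ….
Track B: -1, -4, -7, -10, -13, -16 — arithmetic, step −3.
Position 13 falls in track A as its term 7, giving 144.
Position 14 → track A, term 8 = 169.
Position 15 falls in track B as its term 7, giving -19.
The 16th slot belongs to track B; its 8th term is -22.

144, 169, -19, -22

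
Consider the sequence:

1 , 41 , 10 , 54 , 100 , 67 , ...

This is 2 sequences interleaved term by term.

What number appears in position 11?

100000

The terms cycle through 2 interleaved subsequences.
Stream A is 1, 10, 100, which is successive powers of 10.
Stream B is 41, 54, 67, which is adding 13 each time.
The 11th slot belongs to stream A; its 6th term is 100000.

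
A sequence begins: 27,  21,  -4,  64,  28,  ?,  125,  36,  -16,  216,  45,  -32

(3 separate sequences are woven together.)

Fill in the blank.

-8

Split by position mod 3 into 3 tracks.
Track A = 27, 64, 125, 216: perfect cubes starting at 3³.
Track B = 21, 28, 36, 45: triangular numbers starting at T_6.
Track C = -4, ?, -16, -32: geometric with ratio 2.
Track C's pattern makes the blank -8.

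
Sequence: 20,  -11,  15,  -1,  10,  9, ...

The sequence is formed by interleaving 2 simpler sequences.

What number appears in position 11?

-5

Taking every 2nd term gives 2 separate tracks.
Track A: 20, 15, 10 (arithmetic with common difference −5).
Track B: -11, -1, 9 (arithmetic, step +10).
Position 11 → track A, term 6 = -5.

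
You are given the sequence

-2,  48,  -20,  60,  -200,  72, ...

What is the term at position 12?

108

Taking every 2nd term gives 2 separate tracks.
Subsequence A = -2, -20, -200: a geometric progression (common ratio 10).
Subsequence B = 48, 60, 72: arithmetic, step +12.
The 12th slot belongs to subsequence B; its 6th term is 108.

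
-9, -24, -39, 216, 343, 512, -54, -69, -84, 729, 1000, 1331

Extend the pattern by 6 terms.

-99, -114, -129, 1728, 2197, 2744

Reading positions in blocks of 6 reveals the pattern AAABBB — 2 tracks woven together.
Track A: -9, -24, -39, -54, -69, -84 (arithmetic with common difference −15).
Track B: 216, 343, 512, 729, 1000, 1331 (the cubes 6³, 7³, 8³, …).
The 13th slot belongs to track A; its 7th term is -99.
Position 14 → track A, term 8 = -114.
Position 15 → track A, term 9 = -129.
Position 16 falls in track B as its term 7, giving 1728.
Term 17 comes from track B (its 8th entry): 2197.
Position 18 falls in track B as its term 9, giving 2744.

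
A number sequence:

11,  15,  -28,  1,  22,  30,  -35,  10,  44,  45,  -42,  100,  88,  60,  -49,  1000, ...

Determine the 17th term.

176

Split by position mod 4: positions 1, 5, 9, … form one track, and each other residue class forms its own.
Track A is 11, 22, 44, 88, which is multiplying by 2 each time.
Track B is 15, 30, 45, 60, which is adding 15 each time.
Track C is -28, -35, -42, -49, which is subtracting 7 each time.
Track D is 1, 10, 100, 1000, which is powers 10^0, 10^1, 10^2, ….
Position 17 falls in track A as its term 5, giving 176.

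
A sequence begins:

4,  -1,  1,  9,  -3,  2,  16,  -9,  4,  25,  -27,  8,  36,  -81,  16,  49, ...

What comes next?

-243

Split by position mod 3: positions 1, 4, 7, … form one track, and each other residue class forms its own.
Track A: 4, 9, 16, 25, 36, 49. The squares 2², 3², 4², ….
Track B: -1, -3, -9, -27, -81. Geometric, ×3 each step.
Track C: 1, 2, 4, 8, 16. Powers of 2.
Term 17 comes from track B (its 6th entry): -243.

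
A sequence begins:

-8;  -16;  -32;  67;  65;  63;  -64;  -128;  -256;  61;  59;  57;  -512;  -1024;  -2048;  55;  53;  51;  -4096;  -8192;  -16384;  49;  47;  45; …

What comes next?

-32768

The slot pattern repeats as AAABBB (period 6), so there are 2 interleaved tracks.
Stream A: -8, -16, -32, -64, -128, -256, -512, -1024, -2048, -4096, -8192, -16384 — geometric, ×2 each step.
Stream B: 67, 65, 63, 61, 59, 57, 55, 53, 51, 49, 47, 45 — arithmetic, step −2.
The 25th slot belongs to stream A; its 13th term is -32768.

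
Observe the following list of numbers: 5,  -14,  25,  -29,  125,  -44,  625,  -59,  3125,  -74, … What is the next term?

Taking every 2nd term gives 2 separate tracks.
Stream A is 5, 25, 125, 625, 3125, which is multiplying by 5 each time.
Stream B is -14, -29, -44, -59, -74, which is arithmetic with common difference −15.
Position 11 → stream A, term 6 = 15625.

15625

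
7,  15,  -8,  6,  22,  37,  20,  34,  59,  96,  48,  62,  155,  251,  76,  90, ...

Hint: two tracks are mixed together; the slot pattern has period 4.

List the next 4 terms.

406, 657, 104, 118

Positions follow the repeating pattern AABB; grouping by letter gives 2 tracks.
Track A: 7, 15, 22, 37, 59, 96, 155, 251 (Fibonacci-style (each term is the sum of the two before it)).
Track B: -8, 6, 20, 34, 48, 62, 76, 90 (linear: a_n = -22 + 14·n).
Term 17 comes from track A (its 9th entry): 406.
Term 18 comes from track A (its 10th entry): 657.
Position 19 falls in track B as its term 9, giving 104.
Term 20 comes from track B (its 10th entry): 118.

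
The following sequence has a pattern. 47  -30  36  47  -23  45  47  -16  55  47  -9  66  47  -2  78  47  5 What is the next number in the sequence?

91

Split by position mod 3 into 3 tracks.
Track A: 47, 47, 47, 47, 47, 47 — always 47.
Track B: -30, -23, -16, -9, -2, 5 — arithmetic with common difference +7.
Track C: 36, 45, 55, 66, 78 — triangular numbers n(n+1)/2 for n = 8, 9, ….
The 18th slot belongs to track C; its 6th term is 91.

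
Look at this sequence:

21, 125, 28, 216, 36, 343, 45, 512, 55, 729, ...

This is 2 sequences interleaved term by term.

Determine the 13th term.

Split by position mod 2 into 2 tracks.
Track A = 21, 28, 36, 45, 55: triangular numbers n(n+1)/2 for n = 6, 7, ….
Track B = 125, 216, 343, 512, 729: the cubes 5³, 6³, 7³, ….
Position 13 → track A, term 7 = 78.

78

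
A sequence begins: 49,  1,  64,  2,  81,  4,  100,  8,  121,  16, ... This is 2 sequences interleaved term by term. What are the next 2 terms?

144, 32

Positions 1, 3, 5, … form one subsequence and positions 2, 4, 6, … form another.
Subsequence A: 49, 64, 81, 100, 121. Perfect squares starting at 7².
Subsequence B: 1, 2, 4, 8, 16. Powers of 2.
Term 11 comes from subsequence A (its 6th entry): 144.
Term 12 comes from subsequence B (its 6th entry): 32.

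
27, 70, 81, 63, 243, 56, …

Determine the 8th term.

49

Odd-indexed and even-indexed terms follow separate rules.
Track A = 27, 81, 243: powers of 3.
Track B = 70, 63, 56: arithmetic with common difference −7.
Position 8 → track B, term 4 = 49.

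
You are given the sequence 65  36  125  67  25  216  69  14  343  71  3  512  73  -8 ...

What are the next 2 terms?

Taking every 3rd term gives 3 separate tracks.
Track A is 65, 67, 69, 71, 73, which is arithmetic, step +2.
Track B is 36, 25, 14, 3, -8, which is linear: a_n = 47 − 11·n.
Track C is 125, 216, 343, 512, which is the cubes 5³, 6³, 7³, ….
Position 15 falls in track C as its term 5, giving 729.
Position 16 falls in track A as its term 6, giving 75.

729, 75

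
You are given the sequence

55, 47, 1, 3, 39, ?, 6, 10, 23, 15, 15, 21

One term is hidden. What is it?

Positions follow the repeating pattern AABB; grouping by letter gives 2 tracks.
Track A: 55, 47, 39, ?, 23, 15 (arithmetic, step −8).
Track B: 1, 3, 6, 10, 15, 21 (triangular numbers starting at T_1).
Filling track A at index 4 by its rule yields 31.

31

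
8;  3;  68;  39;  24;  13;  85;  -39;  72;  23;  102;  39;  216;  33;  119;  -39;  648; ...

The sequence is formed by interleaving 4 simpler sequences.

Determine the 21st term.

1944

Read the sequence 4 terms at a time; column i is its own pattern.
Track A is 8, 24, 72, 216, 648, which is multiplying by 3 each time.
Track B is 3, 13, 23, 33, which is arithmetic, step +10.
Track C is 68, 85, 102, 119, which is arithmetic with common difference +17.
Track D is 39, -39, 39, -39, which is the oscillation 39·(−1)^(n+1).
Position 21 falls in track A as its term 6, giving 1944.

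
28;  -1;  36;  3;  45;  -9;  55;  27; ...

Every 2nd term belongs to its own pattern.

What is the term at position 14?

-729

Split by position mod 2 into 2 tracks.
Subsequence A: 28, 36, 45, 55 (triangular numbers starting at T_7).
Subsequence B: -1, 3, -9, 27 (multiplying by -3 each time).
Position 14 → subsequence B, term 7 = -729.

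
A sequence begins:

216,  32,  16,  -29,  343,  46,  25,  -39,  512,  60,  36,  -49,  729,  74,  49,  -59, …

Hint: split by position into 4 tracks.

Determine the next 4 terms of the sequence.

1000, 88, 64, -69

Taking every 4th term gives 4 separate tracks.
Track A: 216, 343, 512, 729. The cubes 6³, 7³, 8³, ….
Track B: 32, 46, 60, 74. Adding 14 each time.
Track C: 16, 25, 36, 49. Perfect squares starting at 4².
Track D: -29, -39, -49, -59. Arithmetic, step −10.
Position 17 falls in track A as its term 5, giving 1000.
The 18th slot belongs to track B; its 5th term is 88.
Position 19 → track C, term 5 = 64.
Term 20 comes from track D (its 5th entry): -69.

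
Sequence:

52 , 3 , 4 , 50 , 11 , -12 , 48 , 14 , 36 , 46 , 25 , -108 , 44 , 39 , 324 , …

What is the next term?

Read the sequence 3 terms at a time; column i is its own pattern.
Track A is 52, 50, 48, 46, 44, which is arithmetic, step −2.
Track B is 3, 11, 14, 25, 39, which is Fibonacci-style (each term is the sum of the two before it).
Track C is 4, -12, 36, -108, 324, which is a geometric progression (common ratio -3).
Term 16 comes from track A (its 6th entry): 42.

42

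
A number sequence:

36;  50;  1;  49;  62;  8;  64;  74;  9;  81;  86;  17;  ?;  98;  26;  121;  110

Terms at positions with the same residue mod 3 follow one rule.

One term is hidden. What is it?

Split by position mod 3 into 3 tracks.
Stream A is 36, 49, 64, 81, ?, 121, which is consecutive squares n² from n = 6.
Stream B is 50, 62, 74, 86, 98, 110, which is arithmetic with common difference +12.
Stream C is 1, 8, 9, 17, 26, which is Fibonacci-style (each term is the sum of the two before it).
Stream A's pattern makes the blank 100.

100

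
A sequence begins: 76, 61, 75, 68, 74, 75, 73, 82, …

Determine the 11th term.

71

Odd-indexed and even-indexed terms follow separate rules.
Track A = 76, 75, 74, 73: arithmetic with common difference −1.
Track B = 61, 68, 75, 82: arithmetic, step +7.
Position 11 falls in track A as its term 6, giving 71.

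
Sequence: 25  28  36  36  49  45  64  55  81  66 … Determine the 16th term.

105

Taking every 2nd term gives 2 separate tracks.
Track A is 25, 36, 49, 64, 81, which is consecutive squares n² from n = 5.
Track B is 28, 36, 45, 55, 66, which is the triangular numbers T_7, T_8, ….
Term 16 comes from track B (its 8th entry): 105.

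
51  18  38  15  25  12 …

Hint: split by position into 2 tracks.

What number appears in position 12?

Taking every 2nd term gives 2 separate tracks.
Track A: 51, 38, 25. Subtracting 13 each time.
Track B: 18, 15, 12. Subtracting 3 each time.
Position 12 → track B, term 6 = 3.

3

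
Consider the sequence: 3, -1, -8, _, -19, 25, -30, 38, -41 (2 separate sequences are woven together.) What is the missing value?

The terms cycle through 2 interleaved subsequences.
Track A = 3, -8, -19, -30, -41: linear: a_n = 14 − 11·n.
Track B = -1, ?, 25, 38: adding 13 each time.
So the missing entry in track B is 12.

12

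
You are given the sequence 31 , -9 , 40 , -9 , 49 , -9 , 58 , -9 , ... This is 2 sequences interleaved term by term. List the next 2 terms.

67, -9

The terms cycle through 2 interleaved subsequences.
Stream A = 31, 40, 49, 58: arithmetic, step +9.
Stream B = -9, -9, -9, -9: constant -9.
Position 9 falls in stream A as its term 5, giving 67.
Term 10 comes from stream B (its 5th entry): -9.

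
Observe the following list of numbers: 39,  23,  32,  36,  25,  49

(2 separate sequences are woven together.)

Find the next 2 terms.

Positions 1, 3, 5, … form one subsequence and positions 2, 4, 6, … form another.
Track A: 39, 32, 25 — subtracting 7 each time.
Track B: 23, 36, 49 — arithmetic with common difference +13.
The 7th slot belongs to track A; its 4th term is 18.
The 8th slot belongs to track B; its 4th term is 62.

18, 62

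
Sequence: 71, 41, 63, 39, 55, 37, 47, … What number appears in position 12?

31

Split by position mod 2 into 2 tracks.
Subsequence A: 71, 63, 55, 47. Subtracting 8 each time.
Subsequence B: 41, 39, 37. Arithmetic, step −2.
The 12th slot belongs to subsequence B; its 6th term is 31.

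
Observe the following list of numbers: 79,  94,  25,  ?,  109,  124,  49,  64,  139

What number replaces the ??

36

The slot pattern repeats as AABB (period 4), so there are 2 interleaved tracks.
Track A: 79, 94, 109, 124, 139 (adding 15 each time).
Track B: 25, ?, 49, 64 (the squares 5², 6², 7², …).
The gap is track B's term 2; the rule gives 36.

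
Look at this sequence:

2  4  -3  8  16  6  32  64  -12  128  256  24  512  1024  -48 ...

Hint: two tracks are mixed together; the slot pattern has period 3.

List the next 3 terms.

2048, 4096, 96

Positions follow the repeating pattern AAB; grouping by letter gives 2 tracks.
Stream A: 2, 4, 8, 16, 32, 64, 128, 256, 512, 1024 — powers of 2.
Stream B: -3, 6, -12, 24, -48 — multiplying by -2 each time.
The 16th slot belongs to stream A; its 11th term is 2048.
The 17th slot belongs to stream A; its 12th term is 4096.
Position 18 → stream B, term 6 = 96.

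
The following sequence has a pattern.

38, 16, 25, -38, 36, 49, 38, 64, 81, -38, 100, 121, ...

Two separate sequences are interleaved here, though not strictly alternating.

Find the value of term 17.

The slot pattern repeats as ABB (period 3), so there are 2 interleaved tracks.
Subsequence A: 38, -38, 38, -38 — oscillating between 38 and -38.
Subsequence B: 16, 25, 36, 49, 64, 81, 100, 121 — the squares 4², 5², 6², ….
Position 17 → subsequence B, term 11 = 196.

196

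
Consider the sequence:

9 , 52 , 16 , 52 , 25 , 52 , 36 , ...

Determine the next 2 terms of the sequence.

The terms cycle through 2 interleaved subsequences.
Track A: 9, 16, 25, 36. The squares 3², 4², 5², ….
Track B: 52, 52, 52. Always 52.
The 8th slot belongs to track B; its 4th term is 52.
Position 9 → track A, term 5 = 49.

52, 49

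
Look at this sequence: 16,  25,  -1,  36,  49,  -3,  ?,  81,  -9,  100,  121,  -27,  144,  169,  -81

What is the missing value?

Reading positions in blocks of 3 reveals the pattern AAB — 2 tracks woven together.
Track A = 16, 25, 36, 49, ?, 81, 100, 121, 144, 169: consecutive squares n² from n = 4.
Track B = -1, -3, -9, -27, -81: multiplying by 3 each time.
So the missing entry in track A is 64.

64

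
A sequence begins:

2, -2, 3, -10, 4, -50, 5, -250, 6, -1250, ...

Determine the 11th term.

Positions 1, 3, 5, … form one subsequence and positions 2, 4, 6, … form another.
Subsequence A is 2, 3, 4, 5, 6, which is arithmetic with common difference +1.
Subsequence B is -2, -10, -50, -250, -1250, which is a geometric progression (common ratio 5).
Term 11 comes from subsequence A (its 6th entry): 7.

7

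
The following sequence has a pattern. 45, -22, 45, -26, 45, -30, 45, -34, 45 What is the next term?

Split by position mod 2 into 2 tracks.
Subsequence A: 45, 45, 45, 45, 45 (always 45).
Subsequence B: -22, -26, -30, -34 (subtracting 4 each time).
The 10th slot belongs to subsequence B; its 5th term is -38.

-38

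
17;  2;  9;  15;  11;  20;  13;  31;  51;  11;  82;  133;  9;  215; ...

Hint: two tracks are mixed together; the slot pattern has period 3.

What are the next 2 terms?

Reading positions in blocks of 3 reveals the pattern ABB — 2 tracks woven together.
Track A = 17, 15, 13, 11, 9: arithmetic, step −2.
Track B = 2, 9, 11, 20, 31, 51, 82, 133, 215: Fibonacci-style (each term is the sum of the two before it).
Term 15 comes from track B (its 10th entry): 348.
Term 16 comes from track A (its 6th entry): 7.

348, 7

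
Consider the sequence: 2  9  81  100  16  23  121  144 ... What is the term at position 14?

The slot pattern repeats as AABB (period 4), so there are 2 interleaved tracks.
Stream A: 2, 9, 16, 23 — arithmetic with common difference +7.
Stream B: 81, 100, 121, 144 — consecutive squares n² from n = 9.
Position 14 falls in stream A as its term 8, giving 51.

51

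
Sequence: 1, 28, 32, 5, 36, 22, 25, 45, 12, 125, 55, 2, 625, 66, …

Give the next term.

-8

Split by position mod 3: positions 1, 4, 7, … form one track, and each other residue class forms its own.
Track A = 1, 5, 25, 125, 625: powers 5^0, 5^1, 5^2, ….
Track B = 28, 36, 45, 55, 66: triangular numbers starting at T_7.
Track C = 32, 22, 12, 2: arithmetic with common difference −10.
Position 15 falls in track C as its term 5, giving -8.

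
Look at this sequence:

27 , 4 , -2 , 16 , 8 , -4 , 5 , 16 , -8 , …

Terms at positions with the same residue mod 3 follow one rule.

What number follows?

-6

Split by position mod 3 into 3 tracks.
Track A = 27, 16, 5: subtracting 11 each time.
Track B = 4, 8, 16: successive powers of 2.
Track C = -2, -4, -8: geometric with ratio 2.
Term 10 comes from track A (its 4th entry): -6.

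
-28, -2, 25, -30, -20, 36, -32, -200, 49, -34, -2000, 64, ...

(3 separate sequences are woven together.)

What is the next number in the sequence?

-36

Taking every 3rd term gives 3 separate tracks.
Stream A is -28, -30, -32, -34, which is arithmetic, step −2.
Stream B is -2, -20, -200, -2000, which is geometric with ratio 10.
Stream C is 25, 36, 49, 64, which is perfect squares starting at 5².
Term 13 comes from stream A (its 5th entry): -36.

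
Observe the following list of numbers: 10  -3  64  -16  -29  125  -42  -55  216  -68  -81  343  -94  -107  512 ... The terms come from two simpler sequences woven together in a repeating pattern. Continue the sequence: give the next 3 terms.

The slot pattern repeats as AAB (period 3), so there are 2 interleaved tracks.
Track A = 10, -3, -16, -29, -42, -55, -68, -81, -94, -107: arithmetic, step −13.
Track B = 64, 125, 216, 343, 512: perfect cubes starting at 4³.
Term 16 comes from track A (its 11th entry): -120.
Position 17 → track A, term 12 = -133.
Position 18 → track B, term 6 = 729.

-120, -133, 729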